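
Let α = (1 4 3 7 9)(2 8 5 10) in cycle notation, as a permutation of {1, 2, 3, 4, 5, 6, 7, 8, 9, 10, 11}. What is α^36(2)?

2 lies in the 4-cycle (2 8 5 10).
Powers repeat with period 4 on this cycle, and 36 mod 4 = 0, so α^36(2) = α^0(2).
So α^36(2) = 2.

2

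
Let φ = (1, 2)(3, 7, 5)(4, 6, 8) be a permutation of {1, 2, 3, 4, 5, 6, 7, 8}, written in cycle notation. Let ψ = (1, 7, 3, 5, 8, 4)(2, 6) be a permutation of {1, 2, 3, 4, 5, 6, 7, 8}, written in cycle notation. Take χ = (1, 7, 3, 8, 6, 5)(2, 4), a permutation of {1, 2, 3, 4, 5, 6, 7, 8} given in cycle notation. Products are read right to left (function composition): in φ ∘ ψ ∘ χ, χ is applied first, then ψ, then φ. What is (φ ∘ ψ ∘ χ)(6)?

4

(φ ∘ ψ ∘ χ)(6) = φ(ψ(χ(6))). χ(6) = 5, then ψ(5) = 8, then φ(8) = 4, so the result is 4.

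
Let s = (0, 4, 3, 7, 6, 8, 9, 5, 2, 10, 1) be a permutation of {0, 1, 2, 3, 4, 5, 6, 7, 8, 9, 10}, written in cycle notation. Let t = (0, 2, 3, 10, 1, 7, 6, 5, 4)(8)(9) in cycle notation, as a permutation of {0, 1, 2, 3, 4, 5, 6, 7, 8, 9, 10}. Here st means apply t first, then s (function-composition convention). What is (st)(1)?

t(1) = 7, then s(7) = 6; composing gives (st)(1) = 6.

6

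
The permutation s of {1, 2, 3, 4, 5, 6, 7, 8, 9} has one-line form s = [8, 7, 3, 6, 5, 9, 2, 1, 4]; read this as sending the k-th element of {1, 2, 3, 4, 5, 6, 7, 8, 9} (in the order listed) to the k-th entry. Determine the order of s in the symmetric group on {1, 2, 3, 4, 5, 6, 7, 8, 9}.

6

The disjoint-cycle form of s has cycle lengths 3, 2, 2, 1, 1.
The order is lcm(3, 2, 2) = 6.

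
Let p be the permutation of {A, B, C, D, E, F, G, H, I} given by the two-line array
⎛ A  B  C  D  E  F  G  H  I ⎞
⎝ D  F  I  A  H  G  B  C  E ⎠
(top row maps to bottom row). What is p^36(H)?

H

Tracing H → C → … returns to H after 4 steps, so H lies in a 4-cycle (C I E H).
On a 4-cycle, p^4 is the identity, so p^36 = p^0 there (36 ≡ 0 mod 4).
So p^36(H) = H.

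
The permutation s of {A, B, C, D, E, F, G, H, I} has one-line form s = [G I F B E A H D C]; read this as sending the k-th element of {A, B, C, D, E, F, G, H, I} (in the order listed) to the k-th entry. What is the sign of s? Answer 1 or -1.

In disjoint-cycle form the cycle lengths are 8, 1.
A cycle of length ℓ contributes ℓ−1 transpositions, so s is a product of 7 transpositions — odd.

-1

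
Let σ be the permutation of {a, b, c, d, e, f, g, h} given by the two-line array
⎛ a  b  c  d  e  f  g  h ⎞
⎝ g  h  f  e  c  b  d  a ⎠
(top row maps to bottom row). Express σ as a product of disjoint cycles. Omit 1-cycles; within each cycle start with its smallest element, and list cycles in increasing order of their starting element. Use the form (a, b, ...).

Iterating σ from a gives a → g → d → e → c → f → b → h → a; that is the 8-cycle (a, g, d, e, c, f, b, h).
Continuing from each remaining unvisited element yields (a, g, d, e, c, f, b, h).

(a, g, d, e, c, f, b, h)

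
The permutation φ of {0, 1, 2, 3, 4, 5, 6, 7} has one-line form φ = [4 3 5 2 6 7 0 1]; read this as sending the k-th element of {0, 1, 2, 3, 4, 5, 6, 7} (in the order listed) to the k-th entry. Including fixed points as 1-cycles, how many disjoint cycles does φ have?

The cycle decomposition is (0 4 6)(1 3 2 5 7), which has 2 cycles (counting 1-cycles).

2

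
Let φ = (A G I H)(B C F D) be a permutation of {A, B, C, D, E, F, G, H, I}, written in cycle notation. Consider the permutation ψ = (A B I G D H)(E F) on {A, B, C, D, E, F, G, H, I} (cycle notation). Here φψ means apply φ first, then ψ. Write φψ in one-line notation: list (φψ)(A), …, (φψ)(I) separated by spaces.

D C E I F H G B A

(φψ)(x) = ψ(φ(x)). Computing each image: ψ(φ(A)) = ψ(G) = D, ψ(φ(B)) = ψ(C) = C, ψ(φ(C)) = ψ(F) = E, ψ(φ(D)) = ψ(B) = I, ψ(φ(E)) = ψ(E) = F, ψ(φ(F)) = ψ(D) = H, ψ(φ(G)) = ψ(I) = G, ψ(φ(H)) = ψ(A) = B, ψ(φ(I)) = ψ(H) = A.
Hence φψ = [D C E I F H G B A].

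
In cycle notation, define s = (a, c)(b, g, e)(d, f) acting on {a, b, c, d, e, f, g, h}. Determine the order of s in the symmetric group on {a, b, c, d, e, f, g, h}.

The cycle type of s is (3, 2, 2, 1).
The order is lcm(3, 2, 2) = 6.

6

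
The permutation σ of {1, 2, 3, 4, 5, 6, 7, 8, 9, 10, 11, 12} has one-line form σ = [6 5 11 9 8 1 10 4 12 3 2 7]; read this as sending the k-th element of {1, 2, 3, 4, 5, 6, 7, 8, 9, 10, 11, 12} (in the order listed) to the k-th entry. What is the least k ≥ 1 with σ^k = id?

10

Writing σ as disjoint cycles, the cycle lengths are 10, 2.
The order is lcm(10, 2) = 10.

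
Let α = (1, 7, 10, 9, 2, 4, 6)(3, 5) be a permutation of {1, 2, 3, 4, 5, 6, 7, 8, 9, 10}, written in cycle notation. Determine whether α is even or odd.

odd

The cycle lengths are 7, 2, 1.
A cycle of length ℓ contributes ℓ−1 transpositions, so α is a product of 6 + 1 = 7 transpositions — odd.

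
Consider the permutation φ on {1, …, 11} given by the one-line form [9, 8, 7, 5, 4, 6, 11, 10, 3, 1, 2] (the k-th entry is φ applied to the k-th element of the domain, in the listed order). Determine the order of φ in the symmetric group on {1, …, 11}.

8

Writing φ as disjoint cycles, the cycle lengths are 8, 2, 1.
The order of φ is the least common multiple of its cycle lengths: lcm(8, 2) = 8.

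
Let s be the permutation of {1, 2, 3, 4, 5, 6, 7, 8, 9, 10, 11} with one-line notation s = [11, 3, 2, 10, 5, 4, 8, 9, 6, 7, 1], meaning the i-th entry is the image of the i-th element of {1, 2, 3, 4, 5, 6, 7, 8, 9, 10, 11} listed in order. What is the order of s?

6

Decomposing into disjoint cycles gives cycle lengths 6, 2, 2, 1.
The order is lcm(6, 2, 2) = 6.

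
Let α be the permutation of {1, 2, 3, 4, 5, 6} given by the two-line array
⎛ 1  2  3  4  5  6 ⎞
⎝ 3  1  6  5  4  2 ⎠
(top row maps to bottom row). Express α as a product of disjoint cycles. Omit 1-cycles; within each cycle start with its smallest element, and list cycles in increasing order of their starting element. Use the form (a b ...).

(1 3 6 2)(4 5)

Start at 1 and follow images: 1 → 3 → 6 → 2 → 1, giving the cycle (1 3 6 2).
Continuing from each remaining unvisited element yields (1 3 6 2)(4 5).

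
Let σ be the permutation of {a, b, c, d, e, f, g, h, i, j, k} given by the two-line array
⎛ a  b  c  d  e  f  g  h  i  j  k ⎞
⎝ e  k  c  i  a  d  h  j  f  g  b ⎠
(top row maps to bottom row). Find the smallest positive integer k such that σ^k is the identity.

The disjoint-cycle form of σ has cycle lengths 3, 3, 2, 2, 1.
Since disjoint cycles commute, ord(σ) = lcm(3, 3, 2, 2) = 6.

6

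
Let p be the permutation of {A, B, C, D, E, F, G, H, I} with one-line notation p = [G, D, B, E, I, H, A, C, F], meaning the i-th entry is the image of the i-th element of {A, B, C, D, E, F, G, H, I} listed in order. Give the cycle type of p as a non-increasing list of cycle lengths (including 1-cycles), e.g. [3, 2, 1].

The disjoint cycles are (A G)(B D E I F H C), with lengths 7, 2 in non-increasing order.

[7, 2]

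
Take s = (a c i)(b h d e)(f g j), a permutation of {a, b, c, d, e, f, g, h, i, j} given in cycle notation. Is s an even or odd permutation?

odd

The cycle lengths are 4, 3, 3.
A cycle is odd iff its length is even; s has 1 even-length cycle, so sgn(s) = (−1)^1 and s is odd.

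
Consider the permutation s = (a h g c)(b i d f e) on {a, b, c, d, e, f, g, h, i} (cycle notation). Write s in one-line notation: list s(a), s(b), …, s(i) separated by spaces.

h i a f b e c g d

Each element maps to the next entry in its cycle (wrapping to the front): a↦h, b↦i, c↦a, d↦f, e↦b, f↦e, g↦c, h↦g, i↦d.
Listing these in domain order gives h i a f b e c g d.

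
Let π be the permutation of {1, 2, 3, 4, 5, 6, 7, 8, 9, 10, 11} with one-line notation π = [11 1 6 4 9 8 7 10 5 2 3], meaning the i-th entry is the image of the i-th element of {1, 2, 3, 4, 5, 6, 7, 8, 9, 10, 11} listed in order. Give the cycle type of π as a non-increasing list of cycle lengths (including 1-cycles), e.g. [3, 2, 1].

The disjoint cycles are (1 11 3 6 8 10 2)(4)(5 9)(7), with lengths 7, 2, 1, 1 in non-increasing order.

[7, 2, 1, 1]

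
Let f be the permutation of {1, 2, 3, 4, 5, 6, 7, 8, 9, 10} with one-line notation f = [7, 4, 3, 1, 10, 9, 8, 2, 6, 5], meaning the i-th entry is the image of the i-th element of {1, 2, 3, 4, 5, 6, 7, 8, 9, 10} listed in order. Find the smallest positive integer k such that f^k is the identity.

10

The disjoint-cycle form of f has cycle lengths 5, 2, 2, 1.
The order of f is the least common multiple of its cycle lengths: lcm(5, 2, 2) = 10.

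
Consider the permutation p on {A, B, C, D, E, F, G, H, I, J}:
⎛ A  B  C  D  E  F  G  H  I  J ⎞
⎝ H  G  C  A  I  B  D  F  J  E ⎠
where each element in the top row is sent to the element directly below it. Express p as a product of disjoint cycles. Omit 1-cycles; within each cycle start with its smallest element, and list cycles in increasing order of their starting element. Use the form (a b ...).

(A H F B G D)(E I J)

Start at A and follow images: A → H → F → B → G → D → A, giving the cycle (A H F B G D).
Continuing from each remaining unvisited element yields (A H F B G D)(E I J).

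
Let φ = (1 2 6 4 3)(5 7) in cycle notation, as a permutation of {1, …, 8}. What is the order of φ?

The disjoint cycles have lengths 5, 2, 1.
The order is lcm(5, 2) = 10.

10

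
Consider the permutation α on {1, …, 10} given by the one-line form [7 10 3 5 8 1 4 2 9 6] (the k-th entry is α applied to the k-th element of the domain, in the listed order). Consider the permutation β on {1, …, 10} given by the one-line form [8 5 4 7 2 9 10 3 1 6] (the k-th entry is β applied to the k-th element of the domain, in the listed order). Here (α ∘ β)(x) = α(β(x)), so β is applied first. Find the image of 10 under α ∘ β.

1

First apply β: β(10) = 6, then α(6) = 1. Thus (α ∘ β)(10) = 1.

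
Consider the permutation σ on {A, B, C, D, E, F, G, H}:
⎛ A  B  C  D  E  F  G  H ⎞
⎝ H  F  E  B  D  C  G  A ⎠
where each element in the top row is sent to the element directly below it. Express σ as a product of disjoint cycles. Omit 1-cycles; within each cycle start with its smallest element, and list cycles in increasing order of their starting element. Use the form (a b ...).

Iterating σ from A gives A → H → A; that is the 2-cycle (A H).
Repeating from the next unused element and collecting all non-trivial cycles gives (A H)(B F C E D).

(A H)(B F C E D)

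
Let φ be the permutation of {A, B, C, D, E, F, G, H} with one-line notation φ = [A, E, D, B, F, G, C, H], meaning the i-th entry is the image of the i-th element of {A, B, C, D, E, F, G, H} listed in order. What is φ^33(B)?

Tracing B → E → … returns to B after 6 steps, so B lies in a 6-cycle (B E F G C D).
Since the cycle has length 6, φ^33 acts on it the same as φ^3 (33 mod 6 = 3).
Stepping 3 places around the cycle: B → E → F → G.

G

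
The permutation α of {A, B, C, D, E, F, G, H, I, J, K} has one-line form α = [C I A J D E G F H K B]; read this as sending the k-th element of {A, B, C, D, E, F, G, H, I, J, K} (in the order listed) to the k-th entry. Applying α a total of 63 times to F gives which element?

H

Tracing F → E → … returns to F after 8 steps, so F lies in an 8-cycle (B, I, H, F, E, D, J, K).
Powers repeat with period 8 on this cycle, and 63 mod 8 = 7, so α^63(F) = α^7(F).
Advancing 7 steps from F: F → E → D → J → K → B → I → H.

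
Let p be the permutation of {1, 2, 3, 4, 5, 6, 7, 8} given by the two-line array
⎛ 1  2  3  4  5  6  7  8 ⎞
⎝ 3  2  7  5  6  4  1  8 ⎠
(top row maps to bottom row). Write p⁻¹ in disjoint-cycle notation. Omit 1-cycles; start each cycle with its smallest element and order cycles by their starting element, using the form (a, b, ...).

First write p in disjoint cycles: (1, 3, 7)(4, 5, 6).
The inverse reverses every cycle; in canonical form, p⁻¹ = (1, 7, 3)(4, 6, 5).

(1, 7, 3)(4, 6, 5)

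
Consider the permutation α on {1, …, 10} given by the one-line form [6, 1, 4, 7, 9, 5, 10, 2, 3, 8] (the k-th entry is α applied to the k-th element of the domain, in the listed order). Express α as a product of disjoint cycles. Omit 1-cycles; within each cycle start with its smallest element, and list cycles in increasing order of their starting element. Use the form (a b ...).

Start at 1 and follow images: 1 → 6 → 5 → 9 → 3 → 4 → 7 → 10 → 8 → 2 → 1, giving the cycle (1 6 5 9 3 4 7 10 8 2).
Continuing from each remaining unvisited element yields (1 6 5 9 3 4 7 10 8 2).

(1 6 5 9 3 4 7 10 8 2)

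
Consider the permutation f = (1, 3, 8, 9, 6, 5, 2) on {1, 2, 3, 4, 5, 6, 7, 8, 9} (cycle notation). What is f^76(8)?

8 lies in the 7-cycle (1, 3, 8, 9, 6, 5, 2).
Powers repeat with period 7 on this cycle, and 76 mod 7 = 6, so f^76(8) = f^6(8).
Advancing 6 steps from 8: 8 → 9 → 6 → 5 → 2 → 1 → 3.

3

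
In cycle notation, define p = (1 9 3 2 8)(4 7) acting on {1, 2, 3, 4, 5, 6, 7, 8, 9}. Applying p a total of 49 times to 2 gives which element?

3

2 lies in the 5-cycle (1 9 3 2 8).
Since the cycle has length 5, p^49 acts on it the same as p^4 (49 mod 5 = 4).
Advancing 4 steps from 2: 2 → 8 → 1 → 9 → 3.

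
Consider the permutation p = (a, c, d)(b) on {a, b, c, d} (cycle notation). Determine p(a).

c

a appears in (a, c, d); the next entry (wrapping around) is c.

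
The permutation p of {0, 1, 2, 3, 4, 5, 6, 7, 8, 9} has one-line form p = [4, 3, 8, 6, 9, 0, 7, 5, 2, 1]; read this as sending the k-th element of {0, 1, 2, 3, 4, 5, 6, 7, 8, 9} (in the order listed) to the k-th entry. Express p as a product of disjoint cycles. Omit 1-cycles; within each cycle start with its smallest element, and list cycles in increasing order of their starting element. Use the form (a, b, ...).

Start at 0 and follow images: 0 → 4 → 9 → 1 → 3 → 6 → 7 → 5 → 0, giving the cycle (0, 4, 9, 1, 3, 6, 7, 5).
Repeating from the next unused element and collecting all non-trivial cycles gives (0, 4, 9, 1, 3, 6, 7, 5)(2, 8).

(0, 4, 9, 1, 3, 6, 7, 5)(2, 8)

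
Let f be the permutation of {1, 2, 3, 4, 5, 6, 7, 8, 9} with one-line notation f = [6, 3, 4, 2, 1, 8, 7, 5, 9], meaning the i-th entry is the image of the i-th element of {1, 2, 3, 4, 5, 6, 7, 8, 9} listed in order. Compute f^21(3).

Tracing 3 → 4 → … returns to 3 after 3 steps, so 3 lies in a 3-cycle (2 3 4).
Since the cycle has length 3, f^21 acts on it the same as f^0 (21 mod 3 = 0).
So f^21(3) = 3.

3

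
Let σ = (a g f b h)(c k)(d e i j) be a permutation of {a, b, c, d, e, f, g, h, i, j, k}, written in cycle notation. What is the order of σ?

20

The cycle type of σ is (5, 4, 2).
The order of σ is the least common multiple of its cycle lengths: lcm(5, 4, 2) = 20.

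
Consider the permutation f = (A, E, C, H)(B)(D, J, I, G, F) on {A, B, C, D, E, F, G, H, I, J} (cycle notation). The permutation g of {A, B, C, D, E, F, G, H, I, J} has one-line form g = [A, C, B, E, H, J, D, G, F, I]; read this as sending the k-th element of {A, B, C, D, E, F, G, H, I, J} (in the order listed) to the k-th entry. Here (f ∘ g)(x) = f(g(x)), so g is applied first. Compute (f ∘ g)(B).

(f ∘ g)(B) = f(g(B)). g(B) = C, then f(C) = H. So (f ∘ g)(B) = H.

H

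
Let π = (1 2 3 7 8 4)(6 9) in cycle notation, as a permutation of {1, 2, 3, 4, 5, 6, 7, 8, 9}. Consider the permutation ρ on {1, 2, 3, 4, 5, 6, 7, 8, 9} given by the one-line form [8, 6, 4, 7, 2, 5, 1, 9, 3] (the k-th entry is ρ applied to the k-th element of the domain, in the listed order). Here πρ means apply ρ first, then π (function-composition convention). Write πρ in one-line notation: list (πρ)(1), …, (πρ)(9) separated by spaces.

Chase each element through ρ then π: 1 → 8 → 4; 2 → 6 → 9; 3 → 4 → 1; 4 → 7 → 8; 5 → 2 → 3; 6 → 5 → 5; 7 → 1 → 2; 8 → 9 → 6; 9 → 3 → 7.
So πρ in one-line form is 4 9 1 8 3 5 2 6 7.

4 9 1 8 3 5 2 6 7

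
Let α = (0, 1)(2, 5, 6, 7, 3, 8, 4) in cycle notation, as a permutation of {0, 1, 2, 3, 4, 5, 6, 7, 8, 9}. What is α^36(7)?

7 lies in the 7-cycle (2, 5, 6, 7, 3, 8, 4).
Since the cycle has length 7, α^36 acts on it the same as α^1 (36 mod 7 = 1).
Advancing 1 step from 7: 7 → 3.

3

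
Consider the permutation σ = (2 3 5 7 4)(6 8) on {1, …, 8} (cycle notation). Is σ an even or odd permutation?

odd

The cycle lengths are 5, 2, 1.
A cycle of length ℓ contributes ℓ−1 transpositions, so σ is a product of 4 + 1 = 5 transpositions — odd.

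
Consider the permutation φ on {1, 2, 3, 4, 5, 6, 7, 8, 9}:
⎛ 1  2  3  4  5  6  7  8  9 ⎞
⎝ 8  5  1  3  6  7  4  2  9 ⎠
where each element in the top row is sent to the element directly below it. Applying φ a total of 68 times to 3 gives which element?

5

Tracing 3 → 1 → … returns to 3 after 8 steps, so 3 lies in an 8-cycle (1, 8, 2, 5, 6, 7, 4, 3).
Since the cycle has length 8, φ^68 acts on it the same as φ^4 (68 mod 8 = 4).
Stepping 4 places around the cycle: 3 → 1 → 8 → 2 → 5.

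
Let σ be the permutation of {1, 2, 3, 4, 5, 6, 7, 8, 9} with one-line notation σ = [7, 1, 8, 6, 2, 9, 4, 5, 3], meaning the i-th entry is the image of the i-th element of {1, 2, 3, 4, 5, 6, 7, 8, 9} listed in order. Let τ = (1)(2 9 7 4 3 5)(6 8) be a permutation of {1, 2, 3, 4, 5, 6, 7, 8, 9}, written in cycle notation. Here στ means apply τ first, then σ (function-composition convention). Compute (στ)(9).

(στ)(9) = σ(τ(9)). τ(9) = 7, then σ(7) = 4. So (στ)(9) = 4.

4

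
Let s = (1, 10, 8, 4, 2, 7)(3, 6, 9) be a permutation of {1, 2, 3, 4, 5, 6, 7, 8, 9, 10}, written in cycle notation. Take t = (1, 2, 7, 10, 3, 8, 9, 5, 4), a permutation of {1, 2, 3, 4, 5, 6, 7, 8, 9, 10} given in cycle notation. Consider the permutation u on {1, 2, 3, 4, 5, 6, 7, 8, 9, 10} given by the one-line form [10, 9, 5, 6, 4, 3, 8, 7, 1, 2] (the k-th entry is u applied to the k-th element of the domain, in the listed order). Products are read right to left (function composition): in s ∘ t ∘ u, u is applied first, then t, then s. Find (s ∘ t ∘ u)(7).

(s ∘ t ∘ u)(7) = s(t(u(7))). u(7) = 8, then t(8) = 9, then s(9) = 3, so the result is 3.

3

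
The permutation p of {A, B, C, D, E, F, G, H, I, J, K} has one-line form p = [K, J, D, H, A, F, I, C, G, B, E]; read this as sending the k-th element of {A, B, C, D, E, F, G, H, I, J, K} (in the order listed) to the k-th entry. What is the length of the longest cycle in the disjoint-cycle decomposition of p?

3

Decomposing into disjoint cycles gives (A K E)(B J)(C D H)(G I); the longest has length 3.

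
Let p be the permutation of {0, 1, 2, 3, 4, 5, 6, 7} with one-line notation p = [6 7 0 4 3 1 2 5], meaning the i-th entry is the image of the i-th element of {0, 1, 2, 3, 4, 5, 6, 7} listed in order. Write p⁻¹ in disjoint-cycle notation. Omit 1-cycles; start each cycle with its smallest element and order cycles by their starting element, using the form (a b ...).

(0 2 6)(1 5 7)(3 4)

First write p in disjoint cycles: (0 6 2)(1 7 5)(3 4).
Reversing each cycle (and rotating so the smallest element leads) gives p⁻¹ = (0 2 6)(1 5 7)(3 4).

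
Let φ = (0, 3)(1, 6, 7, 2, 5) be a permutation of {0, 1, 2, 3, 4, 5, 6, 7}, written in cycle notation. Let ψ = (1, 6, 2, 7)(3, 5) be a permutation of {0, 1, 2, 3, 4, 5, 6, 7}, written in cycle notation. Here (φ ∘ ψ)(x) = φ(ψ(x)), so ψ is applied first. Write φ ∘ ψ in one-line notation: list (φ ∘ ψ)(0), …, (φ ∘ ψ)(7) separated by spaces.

(φ ∘ ψ)(x) = φ(ψ(x)). Computing each image: φ(ψ(0)) = φ(0) = 3, φ(ψ(1)) = φ(6) = 7, φ(ψ(2)) = φ(7) = 2, φ(ψ(3)) = φ(5) = 1, φ(ψ(4)) = φ(4) = 4, φ(ψ(5)) = φ(3) = 0, φ(ψ(6)) = φ(2) = 5, φ(ψ(7)) = φ(1) = 6.
Hence φ ∘ ψ = [3 7 2 1 4 0 5 6].

3 7 2 1 4 0 5 6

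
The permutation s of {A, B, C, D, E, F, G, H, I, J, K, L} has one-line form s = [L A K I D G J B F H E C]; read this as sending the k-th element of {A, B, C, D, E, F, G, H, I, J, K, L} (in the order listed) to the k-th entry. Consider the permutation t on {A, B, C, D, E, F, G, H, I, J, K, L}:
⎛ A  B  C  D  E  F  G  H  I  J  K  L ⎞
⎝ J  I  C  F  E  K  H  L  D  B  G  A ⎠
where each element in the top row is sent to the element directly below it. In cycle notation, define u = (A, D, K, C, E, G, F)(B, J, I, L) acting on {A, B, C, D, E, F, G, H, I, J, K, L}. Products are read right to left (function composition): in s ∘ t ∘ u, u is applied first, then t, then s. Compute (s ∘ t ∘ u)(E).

Apply the permutations in order: u(E) = G, then t(G) = H, then s(H) = B. So (s ∘ t ∘ u)(E) = B.

B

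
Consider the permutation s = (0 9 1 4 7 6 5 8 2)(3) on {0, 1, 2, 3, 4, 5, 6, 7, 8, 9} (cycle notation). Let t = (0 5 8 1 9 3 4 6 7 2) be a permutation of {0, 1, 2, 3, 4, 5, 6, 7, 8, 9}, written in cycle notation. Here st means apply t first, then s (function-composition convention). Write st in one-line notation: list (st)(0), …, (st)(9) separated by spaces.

For each element, apply t then s: 0 → 5 → 8; 1 → 9 → 1; 2 → 0 → 9; 3 → 4 → 7; 4 → 6 → 5; 5 → 8 → 2; 6 → 7 → 6; 7 → 2 → 0; 8 → 1 → 4; 9 → 3 → 3.
Collecting the images, st = [8 1 9 7 5 2 6 0 4 3].

8 1 9 7 5 2 6 0 4 3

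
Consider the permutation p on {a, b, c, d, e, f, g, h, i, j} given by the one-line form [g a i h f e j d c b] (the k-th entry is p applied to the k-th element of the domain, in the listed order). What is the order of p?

The disjoint-cycle form of p has cycle lengths 4, 2, 2, 2.
Since disjoint cycles commute, ord(p) = lcm(4, 2, 2, 2) = 4.

4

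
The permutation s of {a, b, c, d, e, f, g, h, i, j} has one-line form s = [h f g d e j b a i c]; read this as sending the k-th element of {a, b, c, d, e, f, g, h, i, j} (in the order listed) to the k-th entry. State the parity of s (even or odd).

In disjoint-cycle form the cycle lengths are 5, 2, 1, 1, 1.
A cycle is odd iff its length is even; s has 1 even-length cycle, so sgn(s) = (−1)^1 and s is odd.

odd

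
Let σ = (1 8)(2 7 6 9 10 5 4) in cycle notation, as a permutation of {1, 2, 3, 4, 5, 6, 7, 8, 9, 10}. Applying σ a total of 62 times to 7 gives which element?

7 lies in the 7-cycle (2 7 6 9 10 5 4).
On a 7-cycle, σ^7 is the identity, so σ^62 = σ^6 there (62 ≡ 6 mod 7).
Stepping 6 places around the cycle: 7 → 6 → 9 → 10 → 5 → 4 → 2.

2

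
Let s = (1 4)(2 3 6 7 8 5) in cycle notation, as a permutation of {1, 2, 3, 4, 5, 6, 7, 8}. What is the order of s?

The cycle type of s is (6, 2).
The order is lcm(6, 2) = 6.

6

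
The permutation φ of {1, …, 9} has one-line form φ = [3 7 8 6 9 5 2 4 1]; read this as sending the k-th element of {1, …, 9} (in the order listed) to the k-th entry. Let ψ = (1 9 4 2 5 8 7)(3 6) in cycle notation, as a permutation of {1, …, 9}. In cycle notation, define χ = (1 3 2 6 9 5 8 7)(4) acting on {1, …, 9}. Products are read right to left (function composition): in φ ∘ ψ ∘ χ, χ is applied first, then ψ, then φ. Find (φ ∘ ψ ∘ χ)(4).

(φ ∘ ψ ∘ χ)(4) = φ(ψ(χ(4))). χ(4) = 4, then ψ(4) = 2, then φ(2) = 7, so the result is 7.

7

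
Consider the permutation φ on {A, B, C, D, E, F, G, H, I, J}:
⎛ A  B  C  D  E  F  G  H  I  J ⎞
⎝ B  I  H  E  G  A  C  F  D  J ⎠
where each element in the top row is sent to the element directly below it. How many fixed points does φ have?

1

The fixed points (elements with φ(x) = x) are {J}, so there is 1.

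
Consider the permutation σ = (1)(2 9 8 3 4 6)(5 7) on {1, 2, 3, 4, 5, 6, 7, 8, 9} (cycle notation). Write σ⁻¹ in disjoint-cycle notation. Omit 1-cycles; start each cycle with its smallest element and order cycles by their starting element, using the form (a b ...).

(2 6 4 3 8 9)(5 7)

The inverse reverses each cycle.
Reversing each cycle of σ and rotating so the smallest element leads gives (2 6 4 3 8 9)(5 7).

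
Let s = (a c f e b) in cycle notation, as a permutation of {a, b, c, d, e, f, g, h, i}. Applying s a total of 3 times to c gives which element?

c lies in the 5-cycle (a c f e b).
Advancing 3 steps from c: c → f → e → b.

b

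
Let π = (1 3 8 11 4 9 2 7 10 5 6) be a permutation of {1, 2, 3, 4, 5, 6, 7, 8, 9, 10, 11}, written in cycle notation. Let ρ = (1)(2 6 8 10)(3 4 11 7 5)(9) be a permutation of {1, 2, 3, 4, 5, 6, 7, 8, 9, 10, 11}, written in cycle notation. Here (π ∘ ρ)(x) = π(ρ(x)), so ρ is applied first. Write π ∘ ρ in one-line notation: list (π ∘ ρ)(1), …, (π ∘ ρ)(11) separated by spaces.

(π ∘ ρ)(x) = π(ρ(x)). Computing each image: π(ρ(1)) = π(1) = 3, π(ρ(2)) = π(6) = 1, π(ρ(3)) = π(4) = 9, π(ρ(4)) = π(11) = 4, π(ρ(5)) = π(3) = 8, π(ρ(6)) = π(8) = 11, π(ρ(7)) = π(5) = 6, π(ρ(8)) = π(10) = 5, π(ρ(9)) = π(9) = 2, π(ρ(10)) = π(2) = 7, π(ρ(11)) = π(7) = 10.
Hence π ∘ ρ = [3 1 9 4 8 11 6 5 2 7 10].

3 1 9 4 8 11 6 5 2 7 10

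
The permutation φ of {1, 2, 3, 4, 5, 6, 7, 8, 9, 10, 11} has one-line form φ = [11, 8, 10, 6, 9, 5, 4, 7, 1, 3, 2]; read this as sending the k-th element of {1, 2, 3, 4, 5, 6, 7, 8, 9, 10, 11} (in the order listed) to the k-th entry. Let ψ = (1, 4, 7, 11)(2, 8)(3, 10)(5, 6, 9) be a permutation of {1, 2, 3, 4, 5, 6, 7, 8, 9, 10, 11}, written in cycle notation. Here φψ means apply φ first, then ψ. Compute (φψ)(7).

First apply φ: φ(7) = 4, then ψ(4) = 7. Thus (φψ)(7) = 7.

7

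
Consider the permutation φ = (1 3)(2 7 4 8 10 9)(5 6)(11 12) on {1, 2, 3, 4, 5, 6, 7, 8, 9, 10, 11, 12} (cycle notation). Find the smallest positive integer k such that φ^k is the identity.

The disjoint cycles have lengths 6, 2, 2, 2.
Since disjoint cycles commute, ord(φ) = lcm(6, 2, 2, 2) = 6.

6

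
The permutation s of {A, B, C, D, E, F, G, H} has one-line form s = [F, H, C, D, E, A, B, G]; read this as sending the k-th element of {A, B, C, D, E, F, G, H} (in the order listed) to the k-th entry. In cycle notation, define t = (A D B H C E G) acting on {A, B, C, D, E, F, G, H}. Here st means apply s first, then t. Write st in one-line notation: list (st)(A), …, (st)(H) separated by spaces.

(st)(x) = t(s(x)). Computing each image: t(s(A)) = t(F) = F, t(s(B)) = t(H) = C, t(s(C)) = t(C) = E, t(s(D)) = t(D) = B, t(s(E)) = t(E) = G, t(s(F)) = t(A) = D, t(s(G)) = t(B) = H, t(s(H)) = t(G) = A.
Hence st = [F C E B G D H A].

F C E B G D H A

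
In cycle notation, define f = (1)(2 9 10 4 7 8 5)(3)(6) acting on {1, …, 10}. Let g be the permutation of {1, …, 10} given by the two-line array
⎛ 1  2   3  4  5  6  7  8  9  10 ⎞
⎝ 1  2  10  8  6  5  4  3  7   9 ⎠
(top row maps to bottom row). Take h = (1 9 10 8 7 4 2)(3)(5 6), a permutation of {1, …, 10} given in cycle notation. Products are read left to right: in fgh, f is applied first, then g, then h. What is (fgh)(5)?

1

Apply the permutations in order: f(5) = 2, then g(2) = 2, then h(2) = 1. So (fgh)(5) = 1.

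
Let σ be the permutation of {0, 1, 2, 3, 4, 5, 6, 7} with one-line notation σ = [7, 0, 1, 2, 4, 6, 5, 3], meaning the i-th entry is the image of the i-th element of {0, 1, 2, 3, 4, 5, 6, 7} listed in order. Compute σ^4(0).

1

Tracing 0 → 7 → … returns to 0 after 5 steps, so 0 lies in a 5-cycle (0, 7, 3, 2, 1).
Advancing 4 steps from 0: 0 → 7 → 3 → 2 → 1.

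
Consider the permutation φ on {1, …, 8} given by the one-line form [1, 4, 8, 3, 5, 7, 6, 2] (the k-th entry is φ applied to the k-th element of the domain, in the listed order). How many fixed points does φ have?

The fixed points (elements with φ(x) = x) are {1, 5}, so there are 2.

2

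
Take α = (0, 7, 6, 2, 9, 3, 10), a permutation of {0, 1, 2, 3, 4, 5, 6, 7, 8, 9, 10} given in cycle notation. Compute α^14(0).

0

0 lies in the 7-cycle (0, 7, 6, 2, 9, 3, 10).
Powers repeat with period 7 on this cycle, and 14 mod 7 = 0, so α^14(0) = α^0(0).
So α^14(0) = 0.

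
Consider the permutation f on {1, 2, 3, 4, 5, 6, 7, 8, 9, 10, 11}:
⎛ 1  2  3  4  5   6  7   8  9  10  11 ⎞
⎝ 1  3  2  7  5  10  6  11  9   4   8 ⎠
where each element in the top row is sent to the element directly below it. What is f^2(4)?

Tracing 4 → 7 → … returns to 4 after 4 steps, so 4 lies in a 4-cycle (4 7 6 10).
Advancing 2 steps from 4: 4 → 7 → 6.

6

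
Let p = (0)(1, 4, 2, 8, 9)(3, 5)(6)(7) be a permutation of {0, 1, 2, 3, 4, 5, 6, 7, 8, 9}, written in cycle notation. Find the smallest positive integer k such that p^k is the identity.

10

The cycle type of p is (5, 2, 1, 1, 1).
The order is lcm(5, 2) = 10.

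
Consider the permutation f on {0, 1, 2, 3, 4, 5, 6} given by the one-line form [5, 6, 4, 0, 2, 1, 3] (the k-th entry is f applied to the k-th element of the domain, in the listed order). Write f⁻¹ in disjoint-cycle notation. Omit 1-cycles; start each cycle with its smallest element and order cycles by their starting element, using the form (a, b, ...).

The cycle decomposition of f is (0, 5, 1, 6, 3)(2, 4).
Reversing each cycle (and rotating so the smallest element leads) gives f⁻¹ = (0, 3, 6, 1, 5)(2, 4).

(0, 3, 6, 1, 5)(2, 4)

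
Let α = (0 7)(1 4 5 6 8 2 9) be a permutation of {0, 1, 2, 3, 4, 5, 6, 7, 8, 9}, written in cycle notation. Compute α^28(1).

1

1 lies in the 7-cycle (1 4 5 6 8 2 9).
Since the cycle has length 7, α^28 acts on it the same as α^0 (28 mod 7 = 0).
So α^28(1) = 1.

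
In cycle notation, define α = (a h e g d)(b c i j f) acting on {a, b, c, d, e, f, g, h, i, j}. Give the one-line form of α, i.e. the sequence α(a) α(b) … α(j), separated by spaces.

Each element maps to the next entry in its cycle (wrapping to the front): a↦h, b↦c, c↦i, d↦a, e↦g, f↦b, g↦d, h↦e, i↦j, j↦f.
So the one-line form is h c i a g b d e j f.

h c i a g b d e j f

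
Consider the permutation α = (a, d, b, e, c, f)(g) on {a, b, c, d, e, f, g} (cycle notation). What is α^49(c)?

c lies in the 6-cycle (a, d, b, e, c, f).
On a 6-cycle, α^6 is the identity, so α^49 = α^1 there (49 ≡ 1 mod 6).
Stepping 1 place around the cycle: c → f.

f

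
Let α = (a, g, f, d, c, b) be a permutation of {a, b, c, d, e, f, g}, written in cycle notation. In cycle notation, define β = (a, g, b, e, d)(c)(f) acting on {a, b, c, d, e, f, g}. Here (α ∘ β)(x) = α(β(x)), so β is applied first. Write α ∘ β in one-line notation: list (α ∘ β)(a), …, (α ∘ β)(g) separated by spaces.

(α ∘ β)(x) = α(β(x)). Computing each image: α(β(a)) = α(g) = f, α(β(b)) = α(e) = e, α(β(c)) = α(c) = b, α(β(d)) = α(a) = g, α(β(e)) = α(d) = c, α(β(f)) = α(f) = d, α(β(g)) = α(b) = a.
Hence α ∘ β = [f e b g c d a].

f e b g c d a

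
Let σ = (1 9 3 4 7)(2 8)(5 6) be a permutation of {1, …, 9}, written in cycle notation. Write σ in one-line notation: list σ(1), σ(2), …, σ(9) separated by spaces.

9 8 4 7 6 5 1 2 3

Each element maps to the next entry in its cycle (wrapping to the front): 1→9, 2→8, 3→4, 4→7, 5→6, 6→5, 7→1, 8→2, 9→3.
Listing these in domain order gives 9 8 4 7 6 5 1 2 3.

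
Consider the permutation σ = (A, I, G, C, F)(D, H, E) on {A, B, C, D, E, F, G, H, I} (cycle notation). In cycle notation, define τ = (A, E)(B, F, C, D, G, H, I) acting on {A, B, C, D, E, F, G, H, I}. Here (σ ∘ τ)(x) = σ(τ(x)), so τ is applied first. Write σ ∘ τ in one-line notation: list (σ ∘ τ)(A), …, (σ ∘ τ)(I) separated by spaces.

D A H C I F E G B

Chase each element through τ then σ: A → E → D; B → F → A; C → D → H; D → G → C; E → A → I; F → C → F; G → H → E; H → I → G; I → B → B.
So σ ∘ τ in one-line form is D A H C I F E G B.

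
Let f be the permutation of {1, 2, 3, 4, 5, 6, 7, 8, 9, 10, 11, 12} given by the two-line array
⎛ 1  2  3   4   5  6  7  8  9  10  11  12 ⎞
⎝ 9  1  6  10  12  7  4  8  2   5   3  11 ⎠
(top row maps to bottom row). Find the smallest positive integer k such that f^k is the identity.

24

The disjoint-cycle form of f has cycle lengths 8, 3, 1.
Since disjoint cycles commute, ord(f) = lcm(8, 3) = 24.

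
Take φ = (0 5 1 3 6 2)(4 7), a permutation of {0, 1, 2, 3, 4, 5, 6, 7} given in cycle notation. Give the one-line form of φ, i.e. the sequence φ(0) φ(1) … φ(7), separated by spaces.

Image by image: 0↦5, 1↦3, 2↦0, 3↦6, 4↦7, 5↦1, 6↦2, 7↦4.
Listing these in domain order gives 5 3 0 6 7 1 2 4.

5 3 0 6 7 1 2 4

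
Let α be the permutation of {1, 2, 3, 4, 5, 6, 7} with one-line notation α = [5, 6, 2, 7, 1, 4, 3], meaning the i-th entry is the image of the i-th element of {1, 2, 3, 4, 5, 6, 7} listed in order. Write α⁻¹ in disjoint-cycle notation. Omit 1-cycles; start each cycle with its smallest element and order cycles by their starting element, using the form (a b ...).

The cycle decomposition of α is (1 5)(2 6 4 7 3).
The inverse reverses every cycle; in canonical form, α⁻¹ = (1 5)(2 3 7 4 6).

(1 5)(2 3 7 4 6)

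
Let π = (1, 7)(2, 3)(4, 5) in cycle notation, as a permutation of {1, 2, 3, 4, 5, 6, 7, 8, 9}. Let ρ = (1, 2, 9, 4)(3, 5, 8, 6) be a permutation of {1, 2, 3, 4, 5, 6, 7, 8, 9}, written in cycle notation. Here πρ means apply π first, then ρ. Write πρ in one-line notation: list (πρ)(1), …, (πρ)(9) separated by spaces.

For each element, apply π then ρ: 1 → 7 → 7; 2 → 3 → 5; 3 → 2 → 9; 4 → 5 → 8; 5 → 4 → 1; 6 → 6 → 3; 7 → 1 → 2; 8 → 8 → 6; 9 → 9 → 4.
Collecting the images, πρ = [7 5 9 8 1 3 2 6 4].

7 5 9 8 1 3 2 6 4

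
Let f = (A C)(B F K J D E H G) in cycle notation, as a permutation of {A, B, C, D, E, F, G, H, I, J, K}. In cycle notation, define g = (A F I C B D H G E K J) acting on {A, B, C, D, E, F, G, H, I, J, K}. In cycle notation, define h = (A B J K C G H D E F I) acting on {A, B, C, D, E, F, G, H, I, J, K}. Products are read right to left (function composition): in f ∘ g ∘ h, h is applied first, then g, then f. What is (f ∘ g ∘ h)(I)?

K

(f ∘ g ∘ h)(I) = f(g(h(I))). h(I) = A, then g(A) = F, then f(F) = K, so the result is K.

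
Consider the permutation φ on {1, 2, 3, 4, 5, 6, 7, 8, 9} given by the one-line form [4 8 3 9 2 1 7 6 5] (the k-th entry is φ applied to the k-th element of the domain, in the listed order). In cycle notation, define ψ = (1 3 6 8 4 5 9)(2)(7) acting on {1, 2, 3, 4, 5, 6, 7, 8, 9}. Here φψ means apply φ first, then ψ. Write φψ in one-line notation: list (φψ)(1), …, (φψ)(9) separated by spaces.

5 4 6 1 2 3 7 8 9

Chase each element through φ then ψ: 1 → 4 → 5; 2 → 8 → 4; 3 → 3 → 6; 4 → 9 → 1; 5 → 2 → 2; 6 → 1 → 3; 7 → 7 → 7; 8 → 6 → 8; 9 → 5 → 9.
Collecting the images, φψ = [5 4 6 1 2 3 7 8 9].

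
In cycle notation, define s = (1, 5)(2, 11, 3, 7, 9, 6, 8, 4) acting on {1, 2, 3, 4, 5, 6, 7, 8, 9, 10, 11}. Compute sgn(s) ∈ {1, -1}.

1

The cycle lengths are 8, 2, 1.
A cycle is odd iff its length is even; s has 2 even-length cycles, so sgn(s) = (−1)^2 and s is even.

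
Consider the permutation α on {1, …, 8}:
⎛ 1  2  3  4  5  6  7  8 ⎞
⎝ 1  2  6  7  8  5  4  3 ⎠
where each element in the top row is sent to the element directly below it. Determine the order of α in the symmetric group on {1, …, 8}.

The disjoint-cycle form of α has cycle lengths 4, 2, 1, 1.
The order of α is the least common multiple of its cycle lengths: lcm(4, 2) = 4.

4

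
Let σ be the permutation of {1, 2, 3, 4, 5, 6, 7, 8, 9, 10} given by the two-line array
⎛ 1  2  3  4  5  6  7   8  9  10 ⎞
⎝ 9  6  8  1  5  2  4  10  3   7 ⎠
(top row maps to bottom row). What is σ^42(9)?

9

Tracing 9 → 3 → … returns to 9 after 7 steps, so 9 lies in a 7-cycle (1 9 3 8 10 7 4).
Since the cycle has length 7, σ^42 acts on it the same as σ^0 (42 mod 7 = 0).
So σ^42(9) = 9.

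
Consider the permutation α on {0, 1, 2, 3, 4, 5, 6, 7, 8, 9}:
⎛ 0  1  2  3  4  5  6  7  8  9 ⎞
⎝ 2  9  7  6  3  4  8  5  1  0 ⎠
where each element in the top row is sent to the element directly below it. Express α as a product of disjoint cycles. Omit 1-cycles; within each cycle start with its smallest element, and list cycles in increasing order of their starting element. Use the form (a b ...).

(0 2 7 5 4 3 6 8 1 9)

Iterating α from 0 gives 0 → 2 → 7 → 5 → 4 → 3 → 6 → 8 → 1 → 9 → 0; that is the 10-cycle (0 2 7 5 4 3 6 8 1 9).
Continuing from each remaining unvisited element yields (0 2 7 5 4 3 6 8 1 9).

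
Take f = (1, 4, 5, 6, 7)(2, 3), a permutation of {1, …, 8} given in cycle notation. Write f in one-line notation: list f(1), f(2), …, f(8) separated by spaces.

4 3 2 5 6 7 1 8

Each element maps to the next entry in its cycle (wrapping to the front): 1→4, 2→3, 3→2, 4→5, 5→6, 6→7, 7→1, 8→8.
Listing these in domain order gives 4 3 2 5 6 7 1 8.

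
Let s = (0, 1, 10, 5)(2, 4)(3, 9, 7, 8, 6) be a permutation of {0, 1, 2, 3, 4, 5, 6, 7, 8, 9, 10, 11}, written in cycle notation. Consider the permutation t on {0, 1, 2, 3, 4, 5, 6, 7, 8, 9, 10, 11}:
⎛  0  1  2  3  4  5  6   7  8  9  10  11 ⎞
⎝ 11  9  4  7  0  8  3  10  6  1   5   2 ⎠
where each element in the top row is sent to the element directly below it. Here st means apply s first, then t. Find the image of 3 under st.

1

s(3) = 9, then t(9) = 1; composing gives (st)(3) = 1.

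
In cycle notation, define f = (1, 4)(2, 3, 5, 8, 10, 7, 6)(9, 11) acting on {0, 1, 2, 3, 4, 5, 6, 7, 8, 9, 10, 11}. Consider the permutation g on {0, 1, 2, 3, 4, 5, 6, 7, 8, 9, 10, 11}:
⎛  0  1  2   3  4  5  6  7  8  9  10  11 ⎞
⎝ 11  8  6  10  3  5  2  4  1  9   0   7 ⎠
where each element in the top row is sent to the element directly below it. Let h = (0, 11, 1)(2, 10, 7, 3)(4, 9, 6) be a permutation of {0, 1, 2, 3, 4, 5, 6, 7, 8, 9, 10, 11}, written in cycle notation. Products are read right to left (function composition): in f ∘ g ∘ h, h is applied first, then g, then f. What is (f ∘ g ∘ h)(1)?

9

Chase 1: h(1) = 0; g(0) = 11; f(11) = 9. Hence (f ∘ g ∘ h)(1) = 9.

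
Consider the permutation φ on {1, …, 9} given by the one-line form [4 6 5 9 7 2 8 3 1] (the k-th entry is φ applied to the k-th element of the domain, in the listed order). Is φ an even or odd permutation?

even

In disjoint-cycle form the cycle lengths are 4, 3, 2.
A cycle is odd iff its length is even; φ has 2 even-length cycles, so sgn(φ) = (−1)^2 and φ is even.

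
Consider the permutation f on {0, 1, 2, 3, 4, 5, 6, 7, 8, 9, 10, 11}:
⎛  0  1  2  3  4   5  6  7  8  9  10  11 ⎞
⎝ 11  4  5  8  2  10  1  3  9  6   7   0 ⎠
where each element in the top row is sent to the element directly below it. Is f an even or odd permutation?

In disjoint-cycle form the cycle lengths are 10, 2.
A cycle of length ℓ contributes ℓ−1 transpositions, so f is a product of 9 + 1 = 10 transpositions — even.

even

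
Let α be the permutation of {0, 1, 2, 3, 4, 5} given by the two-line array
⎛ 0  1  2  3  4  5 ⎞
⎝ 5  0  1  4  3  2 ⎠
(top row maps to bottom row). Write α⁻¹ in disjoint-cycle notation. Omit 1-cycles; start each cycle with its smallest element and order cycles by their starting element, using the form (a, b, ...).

(0, 1, 2, 5)(3, 4)

The cycle decomposition of α is (0, 5, 2, 1)(3, 4).
The inverse reverses every cycle; in canonical form, α⁻¹ = (0, 1, 2, 5)(3, 4).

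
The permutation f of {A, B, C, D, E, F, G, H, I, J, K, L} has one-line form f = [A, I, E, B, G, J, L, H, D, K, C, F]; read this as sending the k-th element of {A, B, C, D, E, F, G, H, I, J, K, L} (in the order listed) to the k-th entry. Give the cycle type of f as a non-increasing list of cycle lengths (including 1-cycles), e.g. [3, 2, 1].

The disjoint cycles are (A)(B, I, D)(C, E, G, L, F, J, K)(H), with lengths 7, 3, 1, 1 in non-increasing order.

[7, 3, 1, 1]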